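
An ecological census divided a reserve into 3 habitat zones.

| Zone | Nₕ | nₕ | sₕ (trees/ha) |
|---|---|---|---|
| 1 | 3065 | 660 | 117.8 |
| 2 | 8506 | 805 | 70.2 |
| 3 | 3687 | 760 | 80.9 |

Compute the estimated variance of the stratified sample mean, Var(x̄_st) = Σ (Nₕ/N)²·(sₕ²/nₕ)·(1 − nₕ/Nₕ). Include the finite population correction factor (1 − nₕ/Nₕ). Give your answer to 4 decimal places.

N = 15258. Term for each stratum: Wₕ²sₕ²/nₕ·(1−nₕ/Nₕ).
Var(x̄_st) = 0.6657282 + 1.7224857 + 0.3991941 = 2.7874080 → 2.7874.

2.7874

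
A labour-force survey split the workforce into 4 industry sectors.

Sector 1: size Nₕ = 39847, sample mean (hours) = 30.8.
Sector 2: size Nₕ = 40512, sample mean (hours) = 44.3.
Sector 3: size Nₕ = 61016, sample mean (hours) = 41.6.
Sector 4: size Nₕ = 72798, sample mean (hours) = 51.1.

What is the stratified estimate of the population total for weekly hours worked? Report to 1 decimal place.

9280212.6

1: 39847·30.8 = 1227287.6
2: 40512·44.3 = 1794681.6
3: 61016·41.6 = 2538265.6
4: 72798·51.1 = 3719977.8
τ̂ = Σ Nₕx̄ₕ = 9280212.6.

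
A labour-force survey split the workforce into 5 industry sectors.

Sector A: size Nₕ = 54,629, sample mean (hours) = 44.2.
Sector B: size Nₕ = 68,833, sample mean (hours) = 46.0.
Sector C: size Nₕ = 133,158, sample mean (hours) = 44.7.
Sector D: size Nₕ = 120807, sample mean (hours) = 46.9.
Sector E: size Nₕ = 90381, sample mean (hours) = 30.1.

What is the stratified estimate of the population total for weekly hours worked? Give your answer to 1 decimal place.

19919398.8

A: 54629·44.2 = 2414601.8
B: 68833·46.0 = 3166318
C: 133158·44.7 = 5952162.6
D: 120807·46.9 = 5665848.3
E: 90381·30.1 = 2720468.1
τ̂ = Σ Nₕx̄ₕ = 19919398.8.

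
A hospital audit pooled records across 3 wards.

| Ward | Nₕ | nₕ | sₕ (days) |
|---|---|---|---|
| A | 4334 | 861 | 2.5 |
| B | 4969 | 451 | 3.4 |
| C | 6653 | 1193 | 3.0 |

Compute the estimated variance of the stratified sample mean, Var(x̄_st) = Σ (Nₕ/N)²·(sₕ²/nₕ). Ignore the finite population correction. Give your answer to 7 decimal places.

0.0043329

N = 15956. Term for each stratum: Wₕ²sₕ²/nₕ.
Var(x̄_st) = 0.0005355581 + 0.0024858289 + 0.0013115627 = 0.0043329497 → 0.0043329.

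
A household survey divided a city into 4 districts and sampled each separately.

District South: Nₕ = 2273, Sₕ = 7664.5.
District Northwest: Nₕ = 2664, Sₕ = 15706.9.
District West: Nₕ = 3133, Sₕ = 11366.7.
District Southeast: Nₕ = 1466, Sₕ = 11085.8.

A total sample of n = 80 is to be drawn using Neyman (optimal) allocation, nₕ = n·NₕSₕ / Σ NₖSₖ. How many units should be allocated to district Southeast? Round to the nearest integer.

South: NₕSₕ = 2273·7664.5 = 17421408.5
Northwest: NₕSₕ = 2664·15706.9 = 41843181.6
West: NₕSₕ = 3133·11366.7 = 35611871.1
Southeast: NₕSₕ = 1466·11085.8 = 16251782.8
Σ NₕSₕ = 111128244.
n_Southeast = 80·16251782.8/111128244 = 11.699... → 12.

12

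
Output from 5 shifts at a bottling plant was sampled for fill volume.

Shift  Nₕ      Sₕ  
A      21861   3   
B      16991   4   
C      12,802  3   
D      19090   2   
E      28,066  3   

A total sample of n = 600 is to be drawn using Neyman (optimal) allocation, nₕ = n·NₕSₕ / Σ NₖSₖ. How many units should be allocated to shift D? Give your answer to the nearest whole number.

Σ NₕSₕ = 21861·3 + 16991·4 + 12802·3 + 19090·2 + 28066·3 = 294331.
Share for D: 38180/294331 = 0.12972.
n_D = 600 × 0.12972 = 77.831... → 78.

78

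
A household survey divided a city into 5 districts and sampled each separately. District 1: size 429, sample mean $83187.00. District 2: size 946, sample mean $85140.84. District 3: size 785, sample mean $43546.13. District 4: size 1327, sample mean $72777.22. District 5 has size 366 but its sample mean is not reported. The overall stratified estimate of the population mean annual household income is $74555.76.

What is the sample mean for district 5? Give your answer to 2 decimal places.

N = 429 + 946 + 785 + 1327 + 366 = 3853.
Overall total = μ·N = 74555.76·3853 = 287263343.28.
Subtract the known strata: 429·83187.00 + 946·85140.84 + 785·43546.13 + 1327·72777.22 = 246989540.63.
Remaining total for district 5: 287263343.28 − 246989540.63 = 40273802.65.
Divide by its size: 40273802.65 / 366 = 110037.7122... → 110037.71.

110037.71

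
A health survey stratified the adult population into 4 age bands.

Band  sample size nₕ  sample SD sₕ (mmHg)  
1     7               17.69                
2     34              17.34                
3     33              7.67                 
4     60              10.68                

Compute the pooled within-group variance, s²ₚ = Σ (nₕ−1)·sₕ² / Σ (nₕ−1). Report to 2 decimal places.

157.02

Degrees of freedom: 6 + 33 + 32 + 59 = 130.
Σ(nₕ−1)sₕ² = 6·312.9361 + 33·300.6756 + 32·58.8289 + 59·114.0624 = 20412.1178.
s²ₚ = 20412.1178 / 130 = 157.0163... → 157.02.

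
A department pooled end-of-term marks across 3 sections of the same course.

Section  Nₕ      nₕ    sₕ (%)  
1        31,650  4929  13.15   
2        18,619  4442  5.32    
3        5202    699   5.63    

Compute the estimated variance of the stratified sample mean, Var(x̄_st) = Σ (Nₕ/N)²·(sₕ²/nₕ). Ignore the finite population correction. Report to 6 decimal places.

N = 55471. Term for each stratum: Wₕ²sₕ²/nₕ.
Var(x̄_st) = 0.011421105 + 0.000717836 + 0.000398794 = 0.012537735 → 0.012538.

0.012538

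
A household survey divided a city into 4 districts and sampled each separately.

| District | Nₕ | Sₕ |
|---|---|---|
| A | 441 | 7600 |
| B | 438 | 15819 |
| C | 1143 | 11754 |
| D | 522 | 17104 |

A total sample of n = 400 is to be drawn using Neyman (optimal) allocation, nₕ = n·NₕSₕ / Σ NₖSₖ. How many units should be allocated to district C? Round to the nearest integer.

A: NₕSₕ = 441·7600 = 3351600
B: NₕSₕ = 438·15819 = 6928722
C: NₕSₕ = 1143·11754 = 13434822
D: NₕSₕ = 522·17104 = 8928288
Σ NₕSₕ = 32643432.
n_C = 400·13434822/32643432 = 164.625... → 165.

165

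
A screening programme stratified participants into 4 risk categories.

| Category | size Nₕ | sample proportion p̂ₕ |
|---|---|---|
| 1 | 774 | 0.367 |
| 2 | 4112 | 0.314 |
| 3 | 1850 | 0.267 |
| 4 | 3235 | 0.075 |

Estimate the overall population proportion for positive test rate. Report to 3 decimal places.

0.232

Wₕ = Nₕ/N with N = 9971: 0.0776, 0.4124, 0.1855, 0.3244.
p̂_st = 0.0776·0.367 + 0.4124·0.314 + 0.1855·0.267 + 0.3244·0.075 ≈ 0.23185... → 0.232.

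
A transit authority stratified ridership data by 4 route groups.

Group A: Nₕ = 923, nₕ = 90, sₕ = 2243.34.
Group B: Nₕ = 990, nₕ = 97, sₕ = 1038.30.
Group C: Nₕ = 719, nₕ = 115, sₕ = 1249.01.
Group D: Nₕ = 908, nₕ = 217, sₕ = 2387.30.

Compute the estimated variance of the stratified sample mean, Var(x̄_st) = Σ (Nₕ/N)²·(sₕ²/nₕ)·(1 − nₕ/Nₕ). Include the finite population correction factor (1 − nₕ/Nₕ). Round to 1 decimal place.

N = 3540. Term for each stratum: Wₕ²sₕ²/nₕ·(1−nₕ/Nₕ).
Var(x̄_st) = 3430.7405 + 784.0687 + 470.1033 + 1314.9573 = 5999.8697 → 5999.9.

5999.9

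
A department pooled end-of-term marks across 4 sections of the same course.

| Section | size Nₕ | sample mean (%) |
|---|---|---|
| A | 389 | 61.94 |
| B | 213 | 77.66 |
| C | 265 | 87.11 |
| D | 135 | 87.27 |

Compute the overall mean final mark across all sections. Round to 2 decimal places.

75.35

x̄_st = (Σ Nₕx̄ₕ) / (Σ Nₕ) = (389·61.94 + 213·77.66 + 265·87.11 + 135·87.27) / 1002
= 75501.84 / 1002 = 75.3511... → 75.35.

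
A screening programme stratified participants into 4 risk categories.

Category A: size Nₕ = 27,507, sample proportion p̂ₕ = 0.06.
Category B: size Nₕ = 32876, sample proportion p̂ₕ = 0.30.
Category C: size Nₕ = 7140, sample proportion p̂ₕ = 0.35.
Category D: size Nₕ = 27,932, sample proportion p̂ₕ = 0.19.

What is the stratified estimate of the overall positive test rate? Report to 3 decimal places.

N = 27507 + 32876 + 7140 + 27932 = 95455.
Overall proportion = Σ (Nₕ/N)·p̂ₕ.
Σ Nₕp̂ₕ = 1650.42 + 9862.8 + 2499 + 5307.08 = 19319.3.
19319.3 / 95455 = 0.20239... → 0.202.

0.202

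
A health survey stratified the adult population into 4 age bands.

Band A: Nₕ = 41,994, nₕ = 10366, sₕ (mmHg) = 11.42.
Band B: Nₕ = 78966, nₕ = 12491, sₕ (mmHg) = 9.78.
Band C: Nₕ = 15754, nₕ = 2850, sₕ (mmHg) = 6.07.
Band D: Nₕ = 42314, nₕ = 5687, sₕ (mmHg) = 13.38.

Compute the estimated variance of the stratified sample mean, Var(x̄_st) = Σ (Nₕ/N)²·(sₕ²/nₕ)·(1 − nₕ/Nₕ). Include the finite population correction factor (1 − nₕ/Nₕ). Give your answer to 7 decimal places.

0.0033797

N = 179028. Term for each stratum: Wₕ²sₕ²/nₕ·(1−nₕ/Nₕ).
Var(x̄_st) = 0.0005213604 + 0.0012541141 + 0.0000819985 + 0.0015222028 = 0.0033796758 → 0.0033797.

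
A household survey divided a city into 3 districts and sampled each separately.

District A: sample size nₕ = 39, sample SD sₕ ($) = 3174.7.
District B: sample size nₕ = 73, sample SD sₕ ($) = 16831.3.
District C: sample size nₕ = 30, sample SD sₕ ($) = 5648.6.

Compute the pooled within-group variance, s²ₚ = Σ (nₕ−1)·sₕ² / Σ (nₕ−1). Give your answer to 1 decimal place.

156153644.9

Degrees of freedom: 38 + 72 + 29 = 139.
Σ(nₕ−1)sₕ² = 38·10078720.09 + 72·283292659.69 + 29·31906681.96 = 21705356637.94.
s²ₚ = 21705356637.94 / 139 = 156153644.877... → 156153644.9.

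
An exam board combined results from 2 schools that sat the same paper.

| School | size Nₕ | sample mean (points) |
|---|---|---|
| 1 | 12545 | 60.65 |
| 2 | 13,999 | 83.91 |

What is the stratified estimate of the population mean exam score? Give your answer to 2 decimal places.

N = 12545 + 13999 = 26544.
Overall mean = Σ (Nₕ/N)·x̄ₕ — weight by population share, not a simple average.
Σ Nₕx̄ₕ = 12545·60.65 + 13999·83.91 = 760854.25 + 1174656.09 = 1935510.34.
Divide by N: 1935510.34 / 26544 = 72.9171... → 72.92.

72.92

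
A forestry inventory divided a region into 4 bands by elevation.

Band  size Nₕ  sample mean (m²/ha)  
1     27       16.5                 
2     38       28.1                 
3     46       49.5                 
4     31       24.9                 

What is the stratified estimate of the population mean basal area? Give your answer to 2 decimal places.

x̄_st = (Σ Nₕx̄ₕ) / (Σ Nₕ) = (27·16.5 + 38·28.1 + 46·49.5 + 31·24.9) / 142
= 4562.2 / 142 = 32.1282... → 32.13.

32.13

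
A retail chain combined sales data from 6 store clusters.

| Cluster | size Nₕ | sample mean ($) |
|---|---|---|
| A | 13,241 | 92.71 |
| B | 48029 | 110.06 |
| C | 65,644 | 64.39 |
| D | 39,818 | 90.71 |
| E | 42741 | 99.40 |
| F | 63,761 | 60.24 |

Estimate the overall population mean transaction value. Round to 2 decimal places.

82.13

N = 273234; weights Wₕ = Nₕ/N = (0.0485, 0.1758, 0.2402, 0.1457, 0.1564, 0.2334).
x̄_st = Σ Wₕ·x̄ₕ = 0.0485·92.71 + 0.1758·110.06 + 0.2402·64.39 + 0.1457·90.71 + 0.1564·99.40 + 0.2334·60.24 ≈ 82.1339...
→ 82.13.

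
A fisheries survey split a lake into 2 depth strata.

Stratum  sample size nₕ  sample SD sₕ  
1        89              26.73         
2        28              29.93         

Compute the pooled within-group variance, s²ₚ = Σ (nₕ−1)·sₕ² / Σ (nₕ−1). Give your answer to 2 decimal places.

1: (89−1)·26.73² = 88·714.4929 = 62875.3752
2: (28−1)·29.93² = 27·895.8049 = 24186.7323
Numerator = 87062.1075; denominator = Σ(nₕ−1) = 115.
s²ₚ = 87062.1075/115 = 757.0618... → 757.06.

757.06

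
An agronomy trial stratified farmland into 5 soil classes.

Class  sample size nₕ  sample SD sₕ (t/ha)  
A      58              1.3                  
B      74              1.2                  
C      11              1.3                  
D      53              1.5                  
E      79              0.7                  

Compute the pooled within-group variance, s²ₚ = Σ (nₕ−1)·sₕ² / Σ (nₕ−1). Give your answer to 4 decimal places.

A: (58−1)·1.3² = 57·1.69 = 96.33
B: (74−1)·1.2² = 73·1.44 = 105.12
C: (11−1)·1.3² = 10·1.69 = 16.9
D: (53−1)·1.5² = 52·2.25 = 117
E: (79−1)·0.7² = 78·0.49 = 38.22
Numerator = 373.57; denominator = Σ(nₕ−1) = 270.
s²ₚ = 373.57/270 = 1.383593... → 1.3836.

1.3836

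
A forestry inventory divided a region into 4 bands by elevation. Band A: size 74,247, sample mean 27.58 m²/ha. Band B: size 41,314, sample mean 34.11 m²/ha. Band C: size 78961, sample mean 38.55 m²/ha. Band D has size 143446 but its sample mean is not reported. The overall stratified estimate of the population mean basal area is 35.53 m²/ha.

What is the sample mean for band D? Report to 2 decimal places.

Σ Nₕx̄ₕ = N·μ, so 143446·x̄_D = 337968·35.53 − (74247·27.58 + 41314·34.11 + 78961·38.55).
= 12008003.04 − 6500899.35 = 5507103.69.
x̄_D = 5507103.69 / 143446 = 38.3915... → 38.39.

38.39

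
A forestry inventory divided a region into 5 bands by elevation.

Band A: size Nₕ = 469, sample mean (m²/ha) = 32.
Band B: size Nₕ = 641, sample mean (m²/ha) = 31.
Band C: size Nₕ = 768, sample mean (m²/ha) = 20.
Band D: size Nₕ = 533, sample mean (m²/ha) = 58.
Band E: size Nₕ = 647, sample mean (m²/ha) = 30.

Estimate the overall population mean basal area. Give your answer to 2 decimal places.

N = 469 + 641 + 768 + 533 + 647 = 3058.
Weight each subgroup mean by Nₕ/N and sum.
Σ Nₕx̄ₕ = 469·32 + 641·31 + 768·20 + 533·58 + 647·30 = 15008 + 19871 + 15360 + 30914 + 19410 = 100563.
Divide by N: 100563 / 3058 = 32.8852... → 32.89.

32.89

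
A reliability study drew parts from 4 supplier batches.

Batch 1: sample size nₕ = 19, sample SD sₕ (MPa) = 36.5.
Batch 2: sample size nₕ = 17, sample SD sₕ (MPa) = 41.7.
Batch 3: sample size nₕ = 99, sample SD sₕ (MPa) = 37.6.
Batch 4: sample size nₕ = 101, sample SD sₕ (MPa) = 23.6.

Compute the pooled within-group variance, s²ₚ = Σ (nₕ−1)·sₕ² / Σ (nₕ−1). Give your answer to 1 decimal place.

Degrees of freedom: 18 + 16 + 98 + 100 = 232.
Σ(nₕ−1)sₕ² = 18·1332.25 + 16·1738.89 + 98·1413.76 + 100·556.96 = 246047.22.
s²ₚ = 246047.22 / 232 = 1060.548... → 1060.5.

1060.5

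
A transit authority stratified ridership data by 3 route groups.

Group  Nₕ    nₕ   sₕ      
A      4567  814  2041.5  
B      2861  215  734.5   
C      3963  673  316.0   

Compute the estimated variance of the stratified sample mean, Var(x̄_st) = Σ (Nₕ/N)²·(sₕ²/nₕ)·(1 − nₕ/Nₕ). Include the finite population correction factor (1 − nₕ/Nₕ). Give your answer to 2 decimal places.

N = 11391; Wₕ = Nₕ/N.
group A: (4567/11391)²·2041.5²/814·(1 − 814/4567) = 676.33247
group B: (2861/11391)²·734.5²/215·(1 − 215/2861) = 146.39597
group C: (3963/11391)²·316.0²/673·(1 − 673/3963) = 14.90924
Sum = 837.63768 → 837.64.

837.64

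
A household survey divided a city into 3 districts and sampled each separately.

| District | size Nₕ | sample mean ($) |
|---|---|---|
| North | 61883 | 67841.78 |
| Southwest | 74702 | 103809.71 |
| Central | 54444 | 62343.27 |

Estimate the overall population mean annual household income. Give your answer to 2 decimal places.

80339.96

x̄_st = (Σ Nₕx̄ₕ) / (Σ Nₕ) = (61883·67841.78 + 74702·103809.71 + 54444·62343.27) / 191029
= 15347262820.04 / 191029 = 80339.9631... → 80339.96.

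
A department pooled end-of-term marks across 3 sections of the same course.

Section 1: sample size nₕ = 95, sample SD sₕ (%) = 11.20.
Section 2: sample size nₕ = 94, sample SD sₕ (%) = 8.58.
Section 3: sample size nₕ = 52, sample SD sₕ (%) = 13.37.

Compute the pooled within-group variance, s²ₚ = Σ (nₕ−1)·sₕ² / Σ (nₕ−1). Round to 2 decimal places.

116.61

Degrees of freedom: 94 + 93 + 51 = 238.
Σ(nₕ−1)sₕ² = 94·125.44 + 93·73.6164 + 51·178.7569 = 27754.2871.
s²ₚ = 27754.2871 / 238 = 116.6147... → 116.61.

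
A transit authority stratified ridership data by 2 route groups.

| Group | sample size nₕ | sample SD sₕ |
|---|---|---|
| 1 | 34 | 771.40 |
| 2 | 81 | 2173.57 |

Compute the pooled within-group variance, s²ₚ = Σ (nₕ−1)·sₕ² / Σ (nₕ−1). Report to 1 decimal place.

3518490.6

Degrees of freedom: 33 + 80 = 113.
Σ(nₕ−1)sₕ² = 33·595057.96 + 80·4724406.5449 = 397589436.272.
s²ₚ = 397589436.272 / 113 = 3518490.586... → 3518490.6.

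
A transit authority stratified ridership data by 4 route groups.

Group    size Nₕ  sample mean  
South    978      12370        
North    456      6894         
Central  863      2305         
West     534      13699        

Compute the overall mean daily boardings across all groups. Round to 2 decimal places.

8670.44

N = 2831; weights Wₕ = Nₕ/N = (0.3455, 0.1611, 0.3048, 0.1886).
x̄_st = Σ Wₕ·x̄ₕ = 0.3455·12370 + 0.1611·6894 + 0.3048·2305 + 0.1886·13699 ≈ 8670.4362...
→ 8670.44.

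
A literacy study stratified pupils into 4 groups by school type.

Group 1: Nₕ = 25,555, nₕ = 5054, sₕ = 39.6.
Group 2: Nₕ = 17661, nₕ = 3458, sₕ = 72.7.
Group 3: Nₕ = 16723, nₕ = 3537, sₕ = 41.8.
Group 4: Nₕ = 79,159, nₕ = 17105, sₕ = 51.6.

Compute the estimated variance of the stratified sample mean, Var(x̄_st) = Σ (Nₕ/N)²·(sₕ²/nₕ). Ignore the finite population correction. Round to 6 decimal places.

N = 139098; Wₕ = Nₕ/N.
group 1: (25555/139098)²·39.6²/5054 = 0.010472856
group 2: (17661/139098)²·72.7²/3458 = 0.024639543
group 3: (16723/139098)²·41.8²/3537 = 0.007140097
group 4: (79159/139098)²·51.6²/17105 = 0.050412142
Sum = 0.092664638 → 0.092665.

0.092665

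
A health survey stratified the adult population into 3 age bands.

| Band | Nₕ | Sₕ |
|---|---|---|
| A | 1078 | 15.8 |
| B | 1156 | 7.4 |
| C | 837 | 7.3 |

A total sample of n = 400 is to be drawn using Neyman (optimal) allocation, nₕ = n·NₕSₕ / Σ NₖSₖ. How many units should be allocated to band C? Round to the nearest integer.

Σ NₕSₕ = 1078·15.8 + 1156·7.4 + 837·7.3 = 31696.9.
Share for C: 6110.1/31696.9 = 0.19277.
n_C = 400 × 0.19277 = 77.107... → 77.

77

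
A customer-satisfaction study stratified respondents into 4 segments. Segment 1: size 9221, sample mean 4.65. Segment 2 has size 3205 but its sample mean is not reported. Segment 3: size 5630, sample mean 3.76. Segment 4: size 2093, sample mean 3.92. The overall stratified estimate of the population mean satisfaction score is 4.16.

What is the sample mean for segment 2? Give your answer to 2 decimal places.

N = 9221 + 3205 + 5630 + 2093 = 20149.
Overall total = μ·N = 4.16·20149 = 83819.84.
Subtract the known strata: 9221·4.65 + 5630·3.76 + 2093·3.92 = 72251.01.
Remaining total for segment 2: 83819.84 − 72251.01 = 11568.83.
Divide by its size: 11568.83 / 3205 = 3.6096... → 3.61.

3.61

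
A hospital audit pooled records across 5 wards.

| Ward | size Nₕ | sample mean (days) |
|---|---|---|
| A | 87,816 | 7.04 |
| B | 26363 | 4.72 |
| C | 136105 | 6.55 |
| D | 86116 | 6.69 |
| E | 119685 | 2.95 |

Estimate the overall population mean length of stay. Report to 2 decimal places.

N = 87816 + 26363 + 136105 + 86116 + 119685 = 456085.
Weight each subgroup mean by Nₕ/N and sum.
Σ Nₕx̄ₕ = 87816·7.04 + 26363·4.72 + 136105·6.55 + 86116·6.69 + 119685·2.95 = 618224.64 + 124433.36 + 891487.75 + 576116.04 + 353070.75 = 2563332.54.
Divide by N: 2563332.54 / 456085 = 5.6203... → 5.62.

5.62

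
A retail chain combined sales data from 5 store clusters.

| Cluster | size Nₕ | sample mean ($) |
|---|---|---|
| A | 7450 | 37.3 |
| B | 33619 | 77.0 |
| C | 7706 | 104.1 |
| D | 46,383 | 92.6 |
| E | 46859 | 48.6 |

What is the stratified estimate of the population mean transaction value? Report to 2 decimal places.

72.11

N = 7450 + 33619 + 7706 + 46383 + 46859 = 142017.
Weight each subgroup mean by Nₕ/N and sum.
Σ Nₕx̄ₕ = 7450·37.3 + 33619·77.0 + 7706·104.1 + 46383·92.6 + 46859·48.6 = 277885 + 2588663 + 802194.6 + 4295065.8 + 2277347.4 = 10241155.8.
Divide by N: 10241155.8 / 142017 = 72.1122... → 72.11.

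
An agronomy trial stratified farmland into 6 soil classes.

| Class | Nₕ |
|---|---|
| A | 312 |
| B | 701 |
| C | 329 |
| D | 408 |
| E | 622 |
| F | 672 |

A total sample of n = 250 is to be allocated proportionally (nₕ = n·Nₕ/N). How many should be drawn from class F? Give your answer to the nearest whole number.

N = 312 + 701 + 329 + 408 + 622 + 672 = 3044.
n_F = 250·672/3044 = 55.191... → 55.

55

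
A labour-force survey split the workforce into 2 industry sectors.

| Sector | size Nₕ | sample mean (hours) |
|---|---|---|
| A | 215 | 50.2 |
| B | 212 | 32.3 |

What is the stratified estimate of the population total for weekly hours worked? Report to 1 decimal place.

17640.6

Estimate total by summing Nₕ·x̄ₕ over strata.
215·50.2 + 212·32.3 = 10793 + 6847.6 = 17640.6.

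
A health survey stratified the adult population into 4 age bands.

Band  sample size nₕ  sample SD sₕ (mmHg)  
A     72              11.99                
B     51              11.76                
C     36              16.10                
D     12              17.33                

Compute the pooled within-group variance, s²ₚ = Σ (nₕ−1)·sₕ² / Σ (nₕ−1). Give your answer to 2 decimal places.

Degrees of freedom: 71 + 50 + 35 + 11 = 167.
Σ(nₕ−1)sₕ² = 71·143.7601 + 50·138.2976 + 35·259.21 + 11·300.3289 = 29497.815.
s²ₚ = 29497.815 / 167 = 176.6336... → 176.63.

176.63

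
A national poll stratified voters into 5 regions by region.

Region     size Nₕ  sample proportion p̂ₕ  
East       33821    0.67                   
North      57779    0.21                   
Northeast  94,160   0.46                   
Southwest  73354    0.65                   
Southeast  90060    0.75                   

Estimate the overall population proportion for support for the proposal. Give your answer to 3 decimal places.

0.554

Wₕ = Nₕ/N with N = 349174: 0.0969, 0.1655, 0.2697, 0.2101, 0.2579.
p̂_st = 0.0969·0.67 + 0.1655·0.21 + 0.2697·0.46 + 0.2101·0.65 + 0.2579·0.75 ≈ 0.55368... → 0.554.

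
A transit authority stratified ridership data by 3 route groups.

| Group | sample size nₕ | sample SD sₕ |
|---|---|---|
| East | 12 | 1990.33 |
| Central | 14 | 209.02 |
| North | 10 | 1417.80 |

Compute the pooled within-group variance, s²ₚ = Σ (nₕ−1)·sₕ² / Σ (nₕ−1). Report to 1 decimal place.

1885906.7

East: (12−1)·1990.33² = 11·3961413.5089 = 43575548.5979
Central: (14−1)·209.02² = 13·43689.3604 = 567961.6852
North: (10−1)·1417.80² = 9·2010156.84 = 18091411.56
Numerator = 62234921.8431; denominator = Σ(nₕ−1) = 33.
s²ₚ = 62234921.8431/33 = 1885906.723... → 1885906.7.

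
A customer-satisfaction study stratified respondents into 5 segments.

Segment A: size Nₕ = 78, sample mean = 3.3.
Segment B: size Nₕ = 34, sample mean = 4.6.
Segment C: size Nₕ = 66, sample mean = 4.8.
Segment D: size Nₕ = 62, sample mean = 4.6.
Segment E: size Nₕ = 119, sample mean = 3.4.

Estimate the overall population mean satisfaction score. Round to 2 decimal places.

3.96

N = 359; weights Wₕ = Nₕ/N = (0.2173, 0.0947, 0.1838, 0.1727, 0.3315).
x̄_st = Σ Wₕ·x̄ₕ = 0.2173·3.3 + 0.0947·4.6 + 0.1838·4.8 + 0.1727·4.6 + 0.3315·3.4 ≈ 3.9565...
→ 3.96.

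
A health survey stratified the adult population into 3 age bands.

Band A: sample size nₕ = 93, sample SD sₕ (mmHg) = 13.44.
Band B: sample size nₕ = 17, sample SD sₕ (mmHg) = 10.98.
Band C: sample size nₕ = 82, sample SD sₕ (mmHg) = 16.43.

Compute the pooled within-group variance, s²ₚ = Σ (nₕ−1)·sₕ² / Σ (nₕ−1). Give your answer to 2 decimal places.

213.82

A: (93−1)·13.44² = 92·180.6336 = 16618.2912
B: (17−1)·10.98² = 16·120.5604 = 1928.9664
C: (82−1)·16.43² = 81·269.9449 = 21865.5369
Numerator = 40412.7945; denominator = Σ(nₕ−1) = 189.
s²ₚ = 40412.7945/189 = 213.8243... → 213.82.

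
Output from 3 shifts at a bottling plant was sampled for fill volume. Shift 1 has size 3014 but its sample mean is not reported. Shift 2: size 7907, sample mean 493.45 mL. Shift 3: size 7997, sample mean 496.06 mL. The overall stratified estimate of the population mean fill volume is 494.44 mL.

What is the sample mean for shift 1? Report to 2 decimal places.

N = 3014 + 7907 + 7997 = 18918.
Overall total = μ·N = 494.44·18918 = 9353815.92.
Subtract the known strata: 7907·493.45 + 7997·496.06 = 7868700.97.
Remaining total for shift 1: 9353815.92 − 7868700.97 = 1485114.95.
Divide by its size: 1485114.95 / 3014 = 492.7389... → 492.74.

492.74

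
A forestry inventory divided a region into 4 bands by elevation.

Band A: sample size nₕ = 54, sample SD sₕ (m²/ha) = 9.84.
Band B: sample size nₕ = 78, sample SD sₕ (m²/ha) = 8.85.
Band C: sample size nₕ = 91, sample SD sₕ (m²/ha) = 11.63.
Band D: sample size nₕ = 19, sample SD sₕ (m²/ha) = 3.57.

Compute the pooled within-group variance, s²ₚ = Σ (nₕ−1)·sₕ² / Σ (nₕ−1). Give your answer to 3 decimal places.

99.013

A: (54−1)·9.84² = 53·96.8256 = 5131.7568
B: (78−1)·8.85² = 77·78.3225 = 6030.8325
C: (91−1)·11.63² = 90·135.2569 = 12173.121
D: (19−1)·3.57² = 18·12.7449 = 229.4082
Numerator = 23565.1185; denominator = Σ(nₕ−1) = 238.
s²ₚ = 23565.1185/238 = 99.01310... → 99.013.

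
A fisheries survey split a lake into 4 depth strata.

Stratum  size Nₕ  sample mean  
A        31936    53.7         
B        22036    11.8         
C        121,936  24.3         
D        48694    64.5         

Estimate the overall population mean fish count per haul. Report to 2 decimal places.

x̄_st = (Σ Nₕx̄ₕ) / (Σ Nₕ) = (31936·53.7 + 22036·11.8 + 121936·24.3 + 48694·64.5) / 224602
= 8078795.8 / 224602 = 35.9694... → 35.97.

35.97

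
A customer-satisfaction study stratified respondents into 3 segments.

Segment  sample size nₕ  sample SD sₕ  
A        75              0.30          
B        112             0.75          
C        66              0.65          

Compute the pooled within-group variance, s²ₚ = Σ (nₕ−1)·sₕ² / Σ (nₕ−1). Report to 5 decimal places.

0.38624

A: (75−1)·0.30² = 74·0.09 = 6.66
B: (112−1)·0.75² = 111·0.5625 = 62.4375
C: (66−1)·0.65² = 65·0.4225 = 27.4625
Numerator = 96.56; denominator = Σ(nₕ−1) = 250.
s²ₚ = 96.56/250 = 0.38624 → 0.38624.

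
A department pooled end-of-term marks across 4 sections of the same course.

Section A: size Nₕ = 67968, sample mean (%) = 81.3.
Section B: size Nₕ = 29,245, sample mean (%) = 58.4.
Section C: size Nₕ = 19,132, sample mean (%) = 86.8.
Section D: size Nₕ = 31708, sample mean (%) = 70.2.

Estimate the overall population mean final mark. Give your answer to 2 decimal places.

75.11

N = 67968 + 29245 + 19132 + 31708 = 148053.
The stratified mean weights each stratum mean by its population share Nₕ/N.
Σ Nₕx̄ₕ = 67968·81.3 + 29245·58.4 + 19132·86.8 + 31708·70.2 = 5525798.4 + 1707908 + 1660657.6 + 2225901.6 = 11120265.6.
Divide by N: 11120265.6 / 148053 = 75.1100... → 75.11.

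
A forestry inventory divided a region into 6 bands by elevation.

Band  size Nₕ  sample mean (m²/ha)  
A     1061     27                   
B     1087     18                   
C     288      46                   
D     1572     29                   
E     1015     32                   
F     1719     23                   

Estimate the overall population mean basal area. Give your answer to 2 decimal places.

26.56

N = 1061 + 1087 + 288 + 1572 + 1015 + 1719 = 6742.
Overall mean = Σ (Nₕ/N)·x̄ₕ — weight by population share, not a simple average.
Σ Nₕx̄ₕ = 1061·27 + 1087·18 + 288·46 + 1572·29 + 1015·32 + 1719·23 = 28647 + 19566 + 13248 + 45588 + 32480 + 39537 = 179066.
Divide by N: 179066 / 6742 = 26.5598... → 26.56.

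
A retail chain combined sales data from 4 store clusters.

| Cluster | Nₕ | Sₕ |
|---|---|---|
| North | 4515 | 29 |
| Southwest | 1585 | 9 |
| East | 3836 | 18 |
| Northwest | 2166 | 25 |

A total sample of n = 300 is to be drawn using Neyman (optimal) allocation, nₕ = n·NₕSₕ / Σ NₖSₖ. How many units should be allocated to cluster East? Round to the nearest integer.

77

Σ NₕSₕ = 4515·29 + 1585·9 + 3836·18 + 2166·25 = 268398.
Share for East: 69048/268398 = 0.25726.
n_East = 300 × 0.25726 = 77.178... → 77.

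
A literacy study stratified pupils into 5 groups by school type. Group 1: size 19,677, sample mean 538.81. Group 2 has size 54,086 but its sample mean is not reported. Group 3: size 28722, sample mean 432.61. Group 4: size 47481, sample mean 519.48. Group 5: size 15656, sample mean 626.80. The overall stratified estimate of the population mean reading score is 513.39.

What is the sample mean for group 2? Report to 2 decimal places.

Σ Nₕx̄ₕ = N·μ, so 54086·x̄_2 = 165622·513.39 − (19677·538.81 + 28722·432.61 + 47481·519.48 + 15656·626.80).
= 85028678.58 − 57506199.47 = 27522479.11.
x̄_2 = 27522479.11 / 54086 = 508.8651... → 508.87.

508.87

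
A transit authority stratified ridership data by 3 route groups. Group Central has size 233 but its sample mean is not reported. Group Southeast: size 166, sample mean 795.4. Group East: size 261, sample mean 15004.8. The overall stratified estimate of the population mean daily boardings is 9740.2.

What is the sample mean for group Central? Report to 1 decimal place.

10215.6

Σ Nₕx̄ₕ = N·μ, so 233·x̄_Central = 660·9740.2 − (166·795.4 + 261·15004.8).
= 6428532 − 4048289.2 = 2380242.8.
x̄_Central = 2380242.8 / 233 = 10215.634... → 10215.6.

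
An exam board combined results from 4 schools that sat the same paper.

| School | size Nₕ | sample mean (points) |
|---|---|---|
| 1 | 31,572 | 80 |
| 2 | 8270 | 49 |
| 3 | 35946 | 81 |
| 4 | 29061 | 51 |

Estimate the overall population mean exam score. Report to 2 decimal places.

x̄_st = (Σ Nₕx̄ₕ) / (Σ Nₕ) = (31572·80 + 8270·49 + 35946·81 + 29061·51) / 104849
= 7324727 / 104849 = 69.8598... → 69.86.

69.86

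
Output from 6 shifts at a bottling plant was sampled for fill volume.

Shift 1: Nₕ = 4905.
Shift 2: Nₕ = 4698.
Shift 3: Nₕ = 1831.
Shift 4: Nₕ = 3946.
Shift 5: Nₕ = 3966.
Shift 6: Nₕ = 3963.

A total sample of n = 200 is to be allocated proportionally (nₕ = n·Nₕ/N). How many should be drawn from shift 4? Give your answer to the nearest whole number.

34

Share of shift 4 = 3946/23309 = 0.16929.
Allocate 200 × 0.16929 = 33.858... → 34.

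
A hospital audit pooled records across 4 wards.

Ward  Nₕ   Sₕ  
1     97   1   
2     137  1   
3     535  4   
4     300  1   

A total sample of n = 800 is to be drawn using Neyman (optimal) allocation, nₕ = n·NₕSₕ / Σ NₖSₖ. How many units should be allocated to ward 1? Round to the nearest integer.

29

1: NₕSₕ = 97·1 = 97
2: NₕSₕ = 137·1 = 137
3: NₕSₕ = 535·4 = 2140
4: NₕSₕ = 300·1 = 300
Σ NₕSₕ = 2674.
n_1 = 800·97/2674 = 29.020... → 29.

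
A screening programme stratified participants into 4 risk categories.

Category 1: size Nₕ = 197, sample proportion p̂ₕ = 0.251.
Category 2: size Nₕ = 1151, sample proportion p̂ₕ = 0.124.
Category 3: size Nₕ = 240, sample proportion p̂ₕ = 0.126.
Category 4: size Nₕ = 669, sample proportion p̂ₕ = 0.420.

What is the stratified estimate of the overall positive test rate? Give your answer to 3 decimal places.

N = 197 + 1151 + 240 + 669 = 2257.
Overall proportion = Σ (Nₕ/N)·p̂ₕ.
Σ Nₕp̂ₕ = 49.447 + 142.724 + 30.24 + 280.98 = 503.391.
503.391 / 2257 = 0.22304... → 0.223.

0.223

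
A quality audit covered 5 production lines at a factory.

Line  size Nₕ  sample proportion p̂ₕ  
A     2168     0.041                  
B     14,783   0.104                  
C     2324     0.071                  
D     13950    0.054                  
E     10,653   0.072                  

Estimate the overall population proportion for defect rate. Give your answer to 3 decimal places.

Wₕ = Nₕ/N with N = 43878: 0.0494, 0.3369, 0.0530, 0.3179, 0.2428.
p̂_st = 0.0494·0.041 + 0.3369·0.104 + 0.0530·0.071 + 0.3179·0.054 + 0.2428·0.072 ≈ 0.07547... → 0.075.

0.075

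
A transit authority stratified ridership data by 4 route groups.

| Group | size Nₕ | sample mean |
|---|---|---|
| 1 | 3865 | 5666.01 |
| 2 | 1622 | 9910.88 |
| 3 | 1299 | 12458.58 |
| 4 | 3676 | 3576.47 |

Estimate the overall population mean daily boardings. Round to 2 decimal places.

6433.32

N = 3865 + 1622 + 1299 + 3676 = 10462.
The stratified mean weights each stratum mean by its population share Nₕ/N.
Σ Nₕx̄ₕ = 3865·5666.01 + 1622·9910.88 + 1299·12458.58 + 3676·3576.47 = 21899128.65 + 16075447.36 + 16183695.42 + 13147103.72 = 67305375.15.
Divide by N: 67305375.15 / 10462 = 6433.3182... → 6433.32.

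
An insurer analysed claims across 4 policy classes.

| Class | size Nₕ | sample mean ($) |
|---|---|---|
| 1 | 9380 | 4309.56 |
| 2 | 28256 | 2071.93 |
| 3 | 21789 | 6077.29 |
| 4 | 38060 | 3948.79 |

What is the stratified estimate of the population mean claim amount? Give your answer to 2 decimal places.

3915.24

N = 97485; weights Wₕ = Nₕ/N = (0.0962, 0.2898, 0.2235, 0.3904).
x̄_st = Σ Wₕ·x̄ₕ = 0.0962·4309.56 + 0.2898·2071.93 + 0.2235·6077.29 + 0.3904·3948.79 ≈ 3915.2397...
→ 3915.24.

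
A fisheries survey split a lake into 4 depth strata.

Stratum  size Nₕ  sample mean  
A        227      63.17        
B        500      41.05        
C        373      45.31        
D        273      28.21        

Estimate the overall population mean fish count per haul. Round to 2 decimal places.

43.31

N = 1373; weights Wₕ = Nₕ/N = (0.1653, 0.3642, 0.2717, 0.1988).
x̄_st = Σ Wₕ·x̄ₕ = 0.1653·63.17 + 0.3642·41.05 + 0.2717·45.31 + 0.1988·28.21 ≈ 43.3114...
→ 43.31.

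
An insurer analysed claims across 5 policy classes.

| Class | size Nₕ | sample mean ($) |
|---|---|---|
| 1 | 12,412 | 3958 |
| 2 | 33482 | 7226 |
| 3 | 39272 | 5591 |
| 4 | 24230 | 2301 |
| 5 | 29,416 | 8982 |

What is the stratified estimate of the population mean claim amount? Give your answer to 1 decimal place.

N = 12412 + 33482 + 39272 + 24230 + 29416 = 138812.
The stratified mean weights each stratum mean by its population share Nₕ/N.
Σ Nₕx̄ₕ = 12412·3958 + 33482·7226 + 39272·5591 + 24230·2301 + 29416·8982 = 49126696 + 241940932 + 219569752 + 55753230 + 264214512 = 830605122.
Divide by N: 830605122 / 138812 = 5983.669... → 5983.7.

5983.7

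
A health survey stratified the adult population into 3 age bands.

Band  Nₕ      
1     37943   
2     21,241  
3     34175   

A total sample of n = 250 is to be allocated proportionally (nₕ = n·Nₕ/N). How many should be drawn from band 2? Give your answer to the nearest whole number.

Share of band 2 = 21241/93359 = 0.22752.
Allocate 250 × 0.22752 = 56.880... → 57.

57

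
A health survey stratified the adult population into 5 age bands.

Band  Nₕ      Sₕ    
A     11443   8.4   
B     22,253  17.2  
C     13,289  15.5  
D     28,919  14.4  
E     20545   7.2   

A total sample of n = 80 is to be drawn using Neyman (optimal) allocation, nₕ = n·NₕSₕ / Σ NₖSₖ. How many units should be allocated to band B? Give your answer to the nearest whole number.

Σ NₕSₕ = 11443·8.4 + 22253·17.2 + 13289·15.5 + 28919·14.4 + 20545·7.2 = 1249209.9.
Share for B: 382751.6/1249209.9 = 0.30639.
n_B = 80 × 0.30639 = 24.512... → 25.

25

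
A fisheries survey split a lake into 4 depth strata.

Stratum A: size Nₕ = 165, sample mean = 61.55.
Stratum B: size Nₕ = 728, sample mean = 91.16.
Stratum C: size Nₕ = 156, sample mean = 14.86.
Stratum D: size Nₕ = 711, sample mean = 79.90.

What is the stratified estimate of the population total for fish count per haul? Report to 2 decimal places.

135647.29

A: 165·61.55 = 10155.75
B: 728·91.16 = 66364.48
C: 156·14.86 = 2318.16
D: 711·79.90 = 56808.9
τ̂ = Σ Nₕx̄ₕ = 135647.29.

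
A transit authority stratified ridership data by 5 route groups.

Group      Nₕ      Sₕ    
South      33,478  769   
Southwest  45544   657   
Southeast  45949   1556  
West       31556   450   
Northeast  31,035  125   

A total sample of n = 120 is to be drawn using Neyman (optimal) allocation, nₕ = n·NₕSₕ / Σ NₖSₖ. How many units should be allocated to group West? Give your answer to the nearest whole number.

South: NₕSₕ = 33478·769 = 25744582
Southwest: NₕSₕ = 45544·657 = 29922408
Southeast: NₕSₕ = 45949·1556 = 71496644
West: NₕSₕ = 31556·450 = 14200200
Northeast: NₕSₕ = 31035·125 = 3879375
Σ NₕSₕ = 145243209.
n_West = 120·14200200/145243209 = 11.732... → 12.

12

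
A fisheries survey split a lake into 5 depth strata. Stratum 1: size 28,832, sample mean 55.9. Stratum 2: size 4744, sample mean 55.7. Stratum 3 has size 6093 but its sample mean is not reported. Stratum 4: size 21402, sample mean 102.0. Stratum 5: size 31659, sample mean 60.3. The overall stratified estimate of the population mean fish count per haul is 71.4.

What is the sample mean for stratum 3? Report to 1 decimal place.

Σ Nₕx̄ₕ = N·μ, so 6093·x̄_3 = 92730·71.4 − (28832·55.9 + 4744·55.7 + 21402·102.0 + 31659·60.3).
= 6620922 − 5967991.3 = 652930.7.
x̄_3 = 652930.7 / 6093 = 107.161... → 107.2.

107.2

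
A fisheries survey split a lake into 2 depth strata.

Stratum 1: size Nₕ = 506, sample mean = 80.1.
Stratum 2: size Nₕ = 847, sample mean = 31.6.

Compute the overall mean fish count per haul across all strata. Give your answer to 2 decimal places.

49.74

x̄_st = (Σ Nₕx̄ₕ) / (Σ Nₕ) = (506·80.1 + 847·31.6) / 1353
= 67295.8 / 1353 = 49.7382... → 49.74.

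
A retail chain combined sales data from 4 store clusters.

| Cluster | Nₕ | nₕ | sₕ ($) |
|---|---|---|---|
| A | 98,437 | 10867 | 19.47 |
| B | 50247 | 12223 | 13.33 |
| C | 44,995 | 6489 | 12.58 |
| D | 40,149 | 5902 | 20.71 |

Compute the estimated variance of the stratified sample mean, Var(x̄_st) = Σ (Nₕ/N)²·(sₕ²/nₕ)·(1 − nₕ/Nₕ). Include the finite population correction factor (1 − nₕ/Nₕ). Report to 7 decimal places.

N = 233828; Wₕ = Nₕ/N.
cluster A: (98437/233828)²·19.47²/10867·(1 − 10867/98437) = 0.0054997497
cluster B: (50247/233828)²·13.33²/12223·(1 − 12223/50247) = 0.0005079926
cluster C: (44995/233828)²·12.58²/6489·(1 − 6489/44995) = 0.0007728285
cluster D: (40149/233828)²·20.71²/5902·(1 − 5902/40149) = 0.0018275330
Sum = 0.0086081038 → 0.0086081.

0.0086081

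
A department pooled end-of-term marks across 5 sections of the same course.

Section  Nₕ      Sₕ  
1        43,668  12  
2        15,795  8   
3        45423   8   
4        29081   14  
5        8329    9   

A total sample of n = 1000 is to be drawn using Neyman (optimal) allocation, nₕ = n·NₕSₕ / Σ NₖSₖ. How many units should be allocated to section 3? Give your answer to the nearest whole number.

Σ NₕSₕ = 43668·12 + 15795·8 + 45423·8 + 29081·14 + 8329·9 = 1495855.
Share for 3: 363384/1495855 = 0.24293.
n_3 = 1000 × 0.24293 = 242.927... → 243.

243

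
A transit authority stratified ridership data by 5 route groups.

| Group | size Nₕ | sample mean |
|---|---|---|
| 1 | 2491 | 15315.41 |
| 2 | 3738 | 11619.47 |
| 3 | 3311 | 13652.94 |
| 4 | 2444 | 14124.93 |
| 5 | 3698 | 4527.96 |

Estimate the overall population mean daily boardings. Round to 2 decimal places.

x̄_st = (Σ Nₕx̄ₕ) / (Σ Nₕ) = (2491·15315.41 + 3738·11619.47 + 3311·13652.94 + 2444·14124.93 + 3698·4527.96) / 15682
= 178054874.51 / 15682 = 11354.0922... → 11354.09.

11354.09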